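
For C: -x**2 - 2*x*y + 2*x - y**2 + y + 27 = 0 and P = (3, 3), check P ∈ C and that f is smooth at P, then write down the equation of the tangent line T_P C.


Tangent line at P: -10*x - 11*y + 63 = 0.

Step 1: f(3, 3) = 0, so P lies on C.
Step 2: partial derivatives
  f_x(x, y) = -2*x - 2*y + 2, f_y(x, y) = -2*x - 2*y + 1.
  f_x(P) = -10, f_y(P) = -11 (gradient nonzero, so P is smooth).
Step 3: tangent line at P: -10·(x − 3) + -11·(y − 3) = 0.
Expanding: -10*x - 11*y + 63 = 0.


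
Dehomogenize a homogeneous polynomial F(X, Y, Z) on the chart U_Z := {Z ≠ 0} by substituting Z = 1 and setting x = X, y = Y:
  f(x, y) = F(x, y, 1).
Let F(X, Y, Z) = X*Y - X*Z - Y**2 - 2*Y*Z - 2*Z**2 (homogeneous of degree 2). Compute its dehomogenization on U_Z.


f(x, y) = x*y - x - y**2 - 2*y - 2

On U_Z we set Z = 1. Each monomial c·X^i·Y^j·Z^k in F becomes c·x^i·y^j·1^k = c·x^i·y^j.
Substituting Z = 1: F(X, Y, 1) = x*y - x - y**2 - 2*y - 2.
Note: deg(f) ≤ deg(F) = 2; strict inequality happens when F is divisible by Z (lost terms).


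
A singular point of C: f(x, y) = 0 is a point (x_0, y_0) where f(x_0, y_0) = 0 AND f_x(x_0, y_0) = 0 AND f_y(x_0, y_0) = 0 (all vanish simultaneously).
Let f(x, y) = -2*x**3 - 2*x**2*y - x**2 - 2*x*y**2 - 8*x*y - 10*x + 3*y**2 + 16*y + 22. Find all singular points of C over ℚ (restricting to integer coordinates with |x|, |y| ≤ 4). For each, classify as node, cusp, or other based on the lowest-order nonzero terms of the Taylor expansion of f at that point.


Singular points: {(1, -3)}; classification: node.

Compute partial derivatives:
  f_x = -6*x**2 - 4*x*y - 2*x - 2*y**2 - 8*y - 10.
  f_y = -2*x**2 - 4*x*y - 8*x + 6*y + 16.
Scan x_0 ∈ {−4, ..., 4}. For each x_0, f_y(x_0, y) is a polynomial in y; find its integer roots y ∈ {−4, ..., 4}, then test f_x and f at those candidates.
  x = -4: f_y(-4, y) = 22*y + 16; no integer root y with |y| ≤ 4.
  x = -3: f_y(-3, y) = 18*y + 22; no integer root y with |y| ≤ 4.
  x = -2: f_y(-2, y) = 14*y + 24; no integer root y with |y| ≤ 4.
  x = -1: f_y(-1, y) = 10*y + 22; no integer root y with |y| ≤ 4.
  x = 0: f_y(0, y) = 6*y + 16; no integer root y with |y| ≤ 4.
  x = 1: f_y(1, y) = 2*y + 6; vanishes at y ∈ {-3}. (1, -3): f_x = 0, f = 0 — SINGULAR.
  x = 2: f_y(2, y) = -2*y - 8; vanishes at y ∈ {-4}. (2, -4): f_x = -6 ≠ 0.
  x = 3: f_y(3, y) = -6*y - 26; no integer root y with |y| ≤ 4.
  x = 4: f_y(4, y) = -10*y - 48; no integer root y with |y| ≤ 4.
Only singular point on the grid: (1, -3).
Classify: substitute x = 1 + u, y = -3 + v and expand: f = -2*u**3 - 2*u**2*v - u**2 - 2*u*v**2 + v**2.
No constant or linear terms (consistent with a singular point). Quadratic part: -u**2 + v**2. Cubic part: -2*u**3 - 2*u**2*v - 2*u*v**2.
The quadratic part v**2 - u**2 = (v − u)(v + u) splits into two distinct linear factors, so there are two distinct tangent lines y − -3 = ±(x − 1) — this is a node (ordinary double point).
Classification: node.


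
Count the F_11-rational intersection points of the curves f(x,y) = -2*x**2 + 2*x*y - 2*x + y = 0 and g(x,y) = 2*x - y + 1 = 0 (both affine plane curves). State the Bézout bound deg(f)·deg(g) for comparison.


Common zeros: ∅; count = 0; Bézout bound = 2.

deg(f) = 2, deg(g) = 1, so Bézout bound = 2.
Scan x ∈ F_11. For each x, list the y ∈ F_11 with f(x, y) ≡ 0 and those with g(x, y) ≡ 0 (mod 11); the common zeros in that column are the intersection.
  x = 0: f ≡ 0 at y ∈ {0}; g ≡ 0 at y ∈ {1}; common: ∅.
  x = 1: f ≡ 0 at y ∈ {5}; g ≡ 0 at y ∈ {3}; common: ∅.
  x = 2: f ≡ 0 at y ∈ {9}; g ≡ 0 at y ∈ {5}; common: ∅.
  x = 3: f ≡ 0 at y ∈ {5}; g ≡ 0 at y ∈ {7}; common: ∅.
  x = 4: f ≡ 0 at y ∈ {2}; g ≡ 0 at y ∈ {9}; common: ∅.
  x = 5: f ≡ 0 at y ∈ ∅; g ≡ 0 at y ∈ {0}; common: ∅.
  x = 6: f ≡ 0 at y ∈ {9}; g ≡ 0 at y ∈ {2}; common: ∅.
  x = 7: f ≡ 0 at y ∈ {6}; g ≡ 0 at y ∈ {4}; common: ∅.
  x = 8: f ≡ 0 at y ∈ {2}; g ≡ 0 at y ∈ {6}; common: ∅.
  x = 9: f ≡ 0 at y ∈ {6}; g ≡ 0 at y ∈ {8}; common: ∅.
  x = 10: f ≡ 0 at y ∈ {0}; g ≡ 0 at y ∈ {10}; common: ∅.
Collecting: common zeros = ∅, so the count is 0.
Comparison with the Bézout bound: 0 ≤ 2 = deg(f)·deg(g), as expected for curves with no common component (the affine F_11-count falls short of the bound because intersections may lie at infinity, over extension fields, or carry multiplicity).


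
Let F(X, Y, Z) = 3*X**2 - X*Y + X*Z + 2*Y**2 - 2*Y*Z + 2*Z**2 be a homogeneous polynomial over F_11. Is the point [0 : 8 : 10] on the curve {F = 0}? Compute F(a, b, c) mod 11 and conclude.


F(0,8,10) ≡ 3 (mod 11); P is NOT on the curve.

Evaluate F(0, 8, 10) term-by-term (mod 11).
  3*X**2 ↦ 3·0·1·1 = 0
  -X*Y ↦ -1·0·8·1 = 0
  X*Z ↦ 1·0·1·10 = 0
  2*Y**2 ↦ 2·1·64·1 = 128
  -2*Y*Z ↦ -2·1·8·10 = -160
  2*Z**2 ↦ 2·1·1·100 = 200
Sum: F(0, 8, 10) = (0) + (0) + (0) + (128) + (-160) + (200) = 168.
Reducing mod 11: 168 ≡ 3 (mod 11).
Since F(a, b, c) ≡ 3 ≠ 0 (mod 11), P does NOT lie on the curve.


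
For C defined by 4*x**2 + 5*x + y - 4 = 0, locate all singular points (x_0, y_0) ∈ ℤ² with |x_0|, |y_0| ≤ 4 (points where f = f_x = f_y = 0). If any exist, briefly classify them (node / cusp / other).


No singular points in the scanned grid; C is smooth there.

Compute partial derivatives:
  f_x = 8*x + 5.
  f_y = 1.
f_y = 1 is a nonzero constant, so f_y never vanishes: no point (x, y) can satisfy f = f_x = f_y = 0. In particular no (x, y) ∈ {−4, ..., 4}² is singular; the curve is smooth.


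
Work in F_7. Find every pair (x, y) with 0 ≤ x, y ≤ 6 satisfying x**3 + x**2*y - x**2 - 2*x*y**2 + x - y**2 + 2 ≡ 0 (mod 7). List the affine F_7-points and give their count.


Affine F_7-points: {(0, 3), (0, 4), (1, 2), (1, 3), (2, 1), (2, 4), (3, 6), (4, 3), (4, 5)}; count = 9.

For each of the 49 pairs (x, y) ∈ F_7², evaluate f(x, y) mod 7. Record the zeros.
  x = 0: [0↦2, 1↦1, 2↦5, 3↦0, 4↦0, 5↦5, 6↦1]  zeros at y ∈ {3, 4}
  x = 1: [0↦3, 1↦1, 2↦0, 3↦0, 4↦1, 5↦3, 6↦6]  zeros at y ∈ {2, 3}
  x = 2: [0↦1, 1↦0, 2↦3, 3↦3, 4↦0, 5↦1, 6↦6]  zeros at y ∈ {1, 4}
  x = 3: [0↦2, 1↦4, 2↦6, 3↦1, 4↦3, 5↦5, 6↦0]  zeros at y ∈ {6}
  x = 4: [0↦5, 1↦5, 2↦1, 3↦0, 4↦2, 5↦0, 6↦1]  zeros at y ∈ {3, 5}
  x = 5: [0↦2, 1↦2, 2↦1, 3↦6, 4↦3, 5↦6, 6↦1]  zeros at y ∈ ∅
  x = 6: [0↦6, 1↦1, 2↦5, 3↦4, 4↦5, 5↦1, 6↦6]  zeros at y ∈ ∅
Collecting zeros: affine points = {(0, 3), (0, 4), (1, 2), (1, 3), (2, 1), (2, 4), (3, 6), (4, 3), (4, 5)}.
Total count |C(F_7)_aff| = 9.


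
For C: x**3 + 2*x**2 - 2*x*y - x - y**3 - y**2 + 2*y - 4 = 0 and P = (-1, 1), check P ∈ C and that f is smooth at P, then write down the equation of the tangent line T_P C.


Tangent line at P: -4*x - y - 3 = 0.

Step 1: f(-1, 1) = 0, so P lies on C.
Step 2: partial derivatives
  f_x(x, y) = 3*x**2 + 4*x - 2*y - 1, f_y(x, y) = -2*x - 3*y**2 - 2*y + 2.
  f_x(P) = -4, f_y(P) = -1 (gradient nonzero, so P is smooth).
Step 3: tangent line at P: -4·(x − -1) + -1·(y − 1) = 0.
Expanding: -4*x - y - 3 = 0.


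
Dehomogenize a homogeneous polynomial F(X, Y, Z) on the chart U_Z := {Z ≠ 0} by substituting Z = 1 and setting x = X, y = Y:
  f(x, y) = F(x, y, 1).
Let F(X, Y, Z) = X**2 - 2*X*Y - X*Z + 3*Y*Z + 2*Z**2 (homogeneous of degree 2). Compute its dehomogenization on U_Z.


f(x, y) = x**2 - 2*x*y - x + 3*y + 2

On U_Z we set Z = 1. Each monomial c·X^i·Y^j·Z^k in F becomes c·x^i·y^j·1^k = c·x^i·y^j.
Substituting Z = 1: F(X, Y, 1) = x**2 - 2*x*y - x + 3*y + 2.
Note: deg(f) ≤ deg(F) = 2; strict inequality happens when F is divisible by Z (lost terms).


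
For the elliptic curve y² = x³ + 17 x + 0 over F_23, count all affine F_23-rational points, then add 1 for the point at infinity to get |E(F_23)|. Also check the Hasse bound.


Affine points = {(0, 0), (1, 8), (1, 15), (3, 3), (3, 20), (5, 7), (5, 16), (7, 5), (7, 18), (8, 2), (8, 21), (9, 10), (9, 13), (11, 0), (12, 0), (13, 7), (13, 16), (17, 2), (17, 21), (19, 11), (19, 12), (21, 2), (21, 21)}; affine count = 23; |E(F_23)| = 24.

Discriminant check: Δ ∝ 4a³ + 27b² = 4·17³ + 27·0² = 4·4913 + 27·0 ≡ 10 (mod 23). Nonzero ⇒ E is nonsingular.
For each x ∈ F_23, compute rhs = x³ + 17·x + 0 mod 23, then count y ∈ F_23 with y² ≡ rhs.
  x = 0: rhs = 0, matching y values: 0 (1 points).
  x = 1: rhs = 18, matching y values: 8, 15 (2 points).
  x = 2: rhs = 19, matching y values: none (0 points).
  x = 3: rhs = 9, matching y values: 3, 20 (2 points).
  x = 4: rhs = 17, matching y values: none (0 points).
  x = 5: rhs = 3, matching y values: 7, 16 (2 points).
  x = 6: rhs = 19, matching y values: none (0 points).
  x = 7: rhs = 2, matching y values: 5, 18 (2 points).
  x = 8: rhs = 4, matching y values: 2, 21 (2 points).
  x = 9: rhs = 8, matching y values: 10, 13 (2 points).
  x = 10: rhs = 20, matching y values: none (0 points).
  x = 11: rhs = 0, matching y values: 0 (1 points).
  x = 12: rhs = 0, matching y values: 0 (1 points).
  x = 13: rhs = 3, matching y values: 7, 16 (2 points).
  x = 14: rhs = 15, matching y values: none (0 points).
  x = 15: rhs = 19, matching y values: none (0 points).
  x = 16: rhs = 21, matching y values: none (0 points).
  x = 17: rhs = 4, matching y values: 2, 21 (2 points).
  x = 18: rhs = 20, matching y values: none (0 points).
  x = 19: rhs = 6, matching y values: 11, 12 (2 points).
  x = 20: rhs = 14, matching y values: none (0 points).
  x = 21: rhs = 4, matching y values: 2, 21 (2 points).
  x = 22: rhs = 5, matching y values: none (0 points).
Total affine count: 23.
Full point count |E(F_23)| = 23 + 1 = 24.
Hasse bound: |24 − (23+1)| = |0| = 0 ≤ 2√23 ≈ 9.5917 ✓.


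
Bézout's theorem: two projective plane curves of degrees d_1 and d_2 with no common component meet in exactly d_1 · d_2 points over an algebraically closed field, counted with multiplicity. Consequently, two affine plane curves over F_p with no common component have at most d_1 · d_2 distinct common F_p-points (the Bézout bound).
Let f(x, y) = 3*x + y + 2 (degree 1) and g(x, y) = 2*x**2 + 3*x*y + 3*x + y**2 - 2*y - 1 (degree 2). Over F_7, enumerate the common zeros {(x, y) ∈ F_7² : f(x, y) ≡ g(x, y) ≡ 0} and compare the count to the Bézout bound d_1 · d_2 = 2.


Common zeros: {(0, 5), (3, 3)}; count = 2; Bézout bound = 2.

deg(f) = 1, deg(g) = 2, so Bézout bound = 2.
Scan x ∈ F_7. For each x, list the y ∈ F_7 with f(x, y) ≡ 0 and those with g(x, y) ≡ 0 (mod 7); the common zeros in that column are the intersection.
  x = 0: f ≡ 0 at y ∈ {5}; g ≡ 0 at y ∈ {4, 5}; common: {5}.
  x = 1: f ≡ 0 at y ∈ {2}; g ≡ 0 at y ∈ ∅; common: ∅.
  x = 2: f ≡ 0 at y ∈ {6}; g ≡ 0 at y ∈ ∅; common: ∅.
  x = 3: f ≡ 0 at y ∈ {3}; g ≡ 0 at y ∈ {3, 4}; common: {3}.
  x = 4: f ≡ 0 at y ∈ {0}; g ≡ 0 at y ∈ ∅; common: ∅.
  x = 5: f ≡ 0 at y ∈ {4}; g ≡ 0 at y ∈ {3, 5}; common: ∅.
  x = 6: f ≡ 0 at y ∈ {1}; g ≡ 0 at y ∈ ∅; common: ∅.
Collecting: common zeros = {(0, 5), (3, 3)}, so the count is 2.
Comparison with the Bézout bound: 2 ≤ 2 = deg(f)·deg(g), as expected for curves with no common component (the bound is attained).


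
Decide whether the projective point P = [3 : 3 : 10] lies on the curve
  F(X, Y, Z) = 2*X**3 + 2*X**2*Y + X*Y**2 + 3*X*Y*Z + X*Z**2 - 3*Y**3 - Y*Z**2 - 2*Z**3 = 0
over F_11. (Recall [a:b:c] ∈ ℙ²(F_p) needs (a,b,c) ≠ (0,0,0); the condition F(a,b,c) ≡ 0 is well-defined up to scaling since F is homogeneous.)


F(3,3,10) ≡ 7 (mod 11); P is NOT on the curve.

Evaluate F(3, 3, 10) term-by-term (mod 11).
  2*X**3 ↦ 2·27·1·1 = 54
  2*X**2*Y ↦ 2·9·3·1 = 54
  X*Y**2 ↦ 1·3·9·1 = 27
  3*X*Y*Z ↦ 3·3·3·10 = 270
  X*Z**2 ↦ 1·3·1·100 = 300
  -3*Y**3 ↦ -3·1·27·1 = -81
  -Y*Z**2 ↦ -1·1·3·100 = -300
  -2*Z**3 ↦ -2·1·1·1000 = -2000
Sum: F(3, 3, 10) = (54) + (54) + (27) + (270) + (300) + (-81) + (-300) + (-2000) = -1676.
Reducing mod 11: -1676 ≡ 7 (mod 11).
Since F(a, b, c) ≡ 7 ≠ 0 (mod 11), P does NOT lie on the curve.


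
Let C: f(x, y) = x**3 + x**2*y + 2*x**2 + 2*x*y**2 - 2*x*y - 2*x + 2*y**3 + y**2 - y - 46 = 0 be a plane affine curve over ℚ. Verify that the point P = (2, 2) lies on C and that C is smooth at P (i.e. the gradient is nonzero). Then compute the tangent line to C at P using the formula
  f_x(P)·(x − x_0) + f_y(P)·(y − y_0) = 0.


Tangent line at P: 30*x + 43*y - 146 = 0.

Step 1: f(2, 2) = 0, so P lies on C.
Step 2: partial derivatives
  f_x(x, y) = 3*x**2 + 2*x*y + 4*x + 2*y**2 - 2*y - 2, f_y(x, y) = x**2 + 4*x*y - 2*x + 6*y**2 + 2*y - 1.
  f_x(P) = 30, f_y(P) = 43 (gradient nonzero, so P is smooth).
Step 3: tangent line at P: 30·(x − 2) + 43·(y − 2) = 0.
Expanding: 30*x + 43*y - 146 = 0.


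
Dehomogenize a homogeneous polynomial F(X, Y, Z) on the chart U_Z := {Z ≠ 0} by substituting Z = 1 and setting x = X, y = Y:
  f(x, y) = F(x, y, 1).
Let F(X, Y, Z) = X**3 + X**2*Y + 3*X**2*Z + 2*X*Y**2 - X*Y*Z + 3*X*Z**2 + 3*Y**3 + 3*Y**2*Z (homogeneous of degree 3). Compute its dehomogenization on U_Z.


f(x, y) = x**3 + x**2*y + 3*x**2 + 2*x*y**2 - x*y + 3*x + 3*y**3 + 3*y**2

On U_Z we set Z = 1. Each monomial c·X^i·Y^j·Z^k in F becomes c·x^i·y^j·1^k = c·x^i·y^j.
Substituting Z = 1: F(X, Y, 1) = x**3 + x**2*y + 3*x**2 + 2*x*y**2 - x*y + 3*x + 3*y**3 + 3*y**2.
Note: deg(f) ≤ deg(F) = 3; strict inequality happens when F is divisible by Z (lost terms).


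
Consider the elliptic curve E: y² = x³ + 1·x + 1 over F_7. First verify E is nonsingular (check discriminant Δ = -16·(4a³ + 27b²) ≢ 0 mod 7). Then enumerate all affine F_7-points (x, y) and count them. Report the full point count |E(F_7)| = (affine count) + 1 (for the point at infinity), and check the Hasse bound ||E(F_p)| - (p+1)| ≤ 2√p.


Affine points = {(0, 1), (0, 6), (2, 2), (2, 5)}; affine count = 4; |E(F_7)| = 5.

Discriminant check: Δ ∝ 4a³ + 27b² = 4·1³ + 27·1² = 4·1 + 27·1 ≡ 3 (mod 7). Nonzero ⇒ E is nonsingular.
For each x ∈ F_7, compute rhs = x³ + 1·x + 1 mod 7, then count y ∈ F_7 with y² ≡ rhs.
  x = 0: rhs = 1, matching y values: 1, 6 (2 points).
  x = 1: rhs = 3, matching y values: none (0 points).
  x = 2: rhs = 4, matching y values: 2, 5 (2 points).
  x = 3: rhs = 3, matching y values: none (0 points).
  x = 4: rhs = 6, matching y values: none (0 points).
  x = 5: rhs = 5, matching y values: none (0 points).
  x = 6: rhs = 6, matching y values: none (0 points).
Total affine count: 4.
Full point count |E(F_7)| = 4 + 1 = 5.
Hasse bound: |5 − (7+1)| = |-3| = 3 ≤ 2√7 ≈ 5.2915 ✓.


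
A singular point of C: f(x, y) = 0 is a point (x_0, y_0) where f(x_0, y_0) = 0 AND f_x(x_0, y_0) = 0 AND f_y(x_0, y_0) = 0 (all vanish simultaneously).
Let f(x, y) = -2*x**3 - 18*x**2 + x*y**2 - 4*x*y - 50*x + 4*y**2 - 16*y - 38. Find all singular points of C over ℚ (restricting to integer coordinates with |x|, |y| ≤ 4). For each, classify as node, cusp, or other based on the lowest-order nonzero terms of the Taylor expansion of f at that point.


Singular points: {(-3, 2)}; classification: cusp.

Compute partial derivatives:
  f_x = -6*x**2 - 36*x + y**2 - 4*y - 50.
  f_y = 2*x*y - 4*x + 8*y - 16.
Scan x_0 ∈ {−4, ..., 4}. For each x_0, f_y(x_0, y) is a polynomial in y; find its integer roots y ∈ {−4, ..., 4}, then test f_x and f at those candidates.
  x = -4: f_y(-4, y) = 0; vanishes at y ∈ {-4, -3, -2, -1, 0, 1, 2, 3, 4}. (-4, -4): f_x = 30 ≠ 0; (-4, -3): f_x = 19 ≠ 0; (-4, -2): f_x = 10 ≠ 0; (-4, -1): f_x = 3 ≠ 0; (-4, 0): f_x = -2 ≠ 0; (-4, 1): f_x = -5 ≠ 0; (-4, 2): f_x = -6 ≠ 0; (-4, 3): f_x = -5 ≠ 0; (-4, 4): f_x = -2 ≠ 0.
  x = -3: f_y(-3, y) = 2*y - 4; vanishes at y ∈ {2}. (-3, 2): f_x = 0, f = 0 — SINGULAR.
  x = -2: f_y(-2, y) = 4*y - 8; vanishes at y ∈ {2}. (-2, 2): f_x = -6 ≠ 0.
  x = -1: f_y(-1, y) = 6*y - 12; vanishes at y ∈ {2}. (-1, 2): f_x = -24 ≠ 0.
  x = 0: f_y(0, y) = 8*y - 16; vanishes at y ∈ {2}. (0, 2): f_x = -54 ≠ 0.
  x = 1: f_y(1, y) = 10*y - 20; vanishes at y ∈ {2}. (1, 2): f_x = -96 ≠ 0.
  x = 2: f_y(2, y) = 12*y - 24; vanishes at y ∈ {2}. (2, 2): f_x = -150 ≠ 0.
  x = 3: f_y(3, y) = 14*y - 28; vanishes at y ∈ {2}. (3, 2): f_x = -216 ≠ 0.
  x = 4: f_y(4, y) = 16*y - 32; vanishes at y ∈ {2}. (4, 2): f_x = -294 ≠ 0.
Only singular point on the grid: (-3, 2).
Classify: substitute x = -3 + u, y = 2 + v and expand: f = -2*u**3 + u*v**2 + v**2.
No constant or linear terms (consistent with a singular point). Quadratic part: v**2. Cubic part: -2*u**3 + u*v**2.
The quadratic part v**2 is a perfect square, so there is a single (double) tangent line v = 0, i.e. y = 2. Restricting the cubic part to that line (v = 0) leaves -2*u**3 ≠ 0, so f is not divisible by v and the branch is v² ≈ 2*u**3 to lowest order — this is a cusp.
Classification: cusp.


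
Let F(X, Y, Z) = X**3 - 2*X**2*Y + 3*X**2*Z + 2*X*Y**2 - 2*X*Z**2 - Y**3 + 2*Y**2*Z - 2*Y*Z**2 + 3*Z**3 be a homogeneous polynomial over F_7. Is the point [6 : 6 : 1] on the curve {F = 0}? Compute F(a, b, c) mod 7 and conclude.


F(6,6,1) ≡ 5 (mod 7); P is NOT on the curve.

Evaluate F(6, 6, 1) term-by-term (mod 7).
  X**3 ↦ 1·216·1·1 = 216
  -2*X**2*Y ↦ -2·36·6·1 = -432
  3*X**2*Z ↦ 3·36·1·1 = 108
  2*X*Y**2 ↦ 2·6·36·1 = 432
  -2*X*Z**2 ↦ -2·6·1·1 = -12
  -Y**3 ↦ -1·1·216·1 = -216
  2*Y**2*Z ↦ 2·1·36·1 = 72
  -2*Y*Z**2 ↦ -2·1·6·1 = -12
  3*Z**3 ↦ 3·1·1·1 = 3
Sum: F(6, 6, 1) = (216) + (-432) + (108) + (432) + (-12) + (-216) + (72) + (-12) + (3) = 159.
Reducing mod 7: 159 ≡ 5 (mod 7).
Since F(a, b, c) ≡ 5 ≠ 0 (mod 7), P does NOT lie on the curve.


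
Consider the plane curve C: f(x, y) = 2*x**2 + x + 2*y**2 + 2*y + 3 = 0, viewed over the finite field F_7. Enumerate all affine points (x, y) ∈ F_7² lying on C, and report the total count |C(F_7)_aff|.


Affine F_7-points: {(0, 1), (0, 5), (3, 1), (3, 5), (4, 3), (5, 2), (5, 4), (6, 3)}; count = 8.

For each of the 49 pairs (x, y) ∈ F_7², evaluate f(x, y) mod 7. Record the zeros.
  x = 0: [0↦3, 1↦0, 2↦1, 3↦6, 4↦1, 5↦0, 6↦3]  zeros at y ∈ {1, 5}
  x = 1: [0↦6, 1↦3, 2↦4, 3↦2, 4↦4, 5↦3, 6↦6]  zeros at y ∈ ∅
  x = 2: [0↦6, 1↦3, 2↦4, 3↦2, 4↦4, 5↦3, 6↦6]  zeros at y ∈ ∅
  x = 3: [0↦3, 1↦0, 2↦1, 3↦6, 4↦1, 5↦0, 6↦3]  zeros at y ∈ {1, 5}
  x = 4: [0↦4, 1↦1, 2↦2, 3↦0, 4↦2, 5↦1, 6↦4]  zeros at y ∈ {3}
  x = 5: [0↦2, 1↦6, 2↦0, 3↦5, 4↦0, 5↦6, 6↦2]  zeros at y ∈ {2, 4}
  x = 6: [0↦4, 1↦1, 2↦2, 3↦0, 4↦2, 5↦1, 6↦4]  zeros at y ∈ {3}
Collecting zeros: affine points = {(0, 1), (0, 5), (3, 1), (3, 5), (4, 3), (5, 2), (5, 4), (6, 3)}.
Total count |C(F_7)_aff| = 8.


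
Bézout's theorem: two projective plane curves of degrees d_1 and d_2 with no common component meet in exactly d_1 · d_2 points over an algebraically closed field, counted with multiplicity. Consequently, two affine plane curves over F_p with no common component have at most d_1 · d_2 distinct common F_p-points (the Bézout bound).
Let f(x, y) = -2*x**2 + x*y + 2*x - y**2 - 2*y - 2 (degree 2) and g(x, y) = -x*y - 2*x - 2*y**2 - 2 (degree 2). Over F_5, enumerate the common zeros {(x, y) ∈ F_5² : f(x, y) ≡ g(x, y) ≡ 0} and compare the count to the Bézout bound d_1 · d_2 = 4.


Common zeros: {(0, 2), (2, 3), (3, 3)}; count = 3; Bézout bound = 4.

deg(f) = 2, deg(g) = 2, so Bézout bound = 4.
Scan x ∈ F_5. For each x, list the y ∈ F_5 with f(x, y) ≡ 0 and those with g(x, y) ≡ 0 (mod 5); the common zeros in that column are the intersection.
  x = 0: f ≡ 0 at y ∈ {1, 2}; g ≡ 0 at y ∈ {2, 3}; common: {2}.
  x = 1: f ≡ 0 at y ∈ ∅; g ≡ 0 at y ∈ {3, 4}; common: ∅.
  x = 2: f ≡ 0 at y ∈ {2, 3}; g ≡ 0 at y ∈ {1, 3}; common: {3}.
  x = 3: f ≡ 0 at y ∈ {3}; g ≡ 0 at y ∈ {3}; common: {3}.
  x = 4: f ≡ 0 at y ∈ {1}; g ≡ 0 at y ∈ {0, 3}; common: ∅.
Collecting: common zeros = {(0, 2), (2, 3), (3, 3)}, so the count is 3.
Comparison with the Bézout bound: 3 ≤ 4 = deg(f)·deg(g), as expected for curves with no common component (the affine F_5-count falls short of the bound because intersections may lie at infinity, over extension fields, or carry multiplicity).


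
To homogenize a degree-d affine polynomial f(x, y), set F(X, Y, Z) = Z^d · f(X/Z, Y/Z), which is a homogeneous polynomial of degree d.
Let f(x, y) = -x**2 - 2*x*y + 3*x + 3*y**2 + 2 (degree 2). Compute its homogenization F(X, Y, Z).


F(X, Y, Z) = -X**2 - 2*X*Y + 3*X*Z + 3*Y**2 + 2*Z**2

deg(f) = 2.
Substitute x = X/Z, y = Y/Z into f, then multiply by Z^2.
  monomial -1·x^2·y^0 ↦ -1·X^2·Y^0·Z^0.
  monomial -2·x^1·y^1 ↦ -2·X^1·Y^1·Z^0.
  monomial 3·x^1·y^0 ↦ 3·X^1·Y^0·Z^1.
  monomial 3·x^0·y^2 ↦ 3·X^0·Y^2·Z^0.
  monomial 2·x^0·y^0 ↦ 2·X^0·Y^0·Z^2.
Collecting: F(X, Y, Z) = -X**2 - 2*X*Y + 3*X*Z + 3*Y**2 + 2*Z**2.


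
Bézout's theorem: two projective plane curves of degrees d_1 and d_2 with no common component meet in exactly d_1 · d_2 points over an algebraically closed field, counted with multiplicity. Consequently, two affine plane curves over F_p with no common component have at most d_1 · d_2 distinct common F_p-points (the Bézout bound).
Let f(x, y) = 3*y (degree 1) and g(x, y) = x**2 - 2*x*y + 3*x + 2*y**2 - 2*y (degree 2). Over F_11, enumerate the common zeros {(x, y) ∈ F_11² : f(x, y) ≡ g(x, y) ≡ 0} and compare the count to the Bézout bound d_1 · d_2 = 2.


Common zeros: {(0, 0), (8, 0)}; count = 2; Bézout bound = 2.

deg(f) = 1, deg(g) = 2, so Bézout bound = 2.
Scan x ∈ F_11. For each x, list the y ∈ F_11 with f(x, y) ≡ 0 and those with g(x, y) ≡ 0 (mod 11); the common zeros in that column are the intersection.
  x = 0: f ≡ 0 at y ∈ {0}; g ≡ 0 at y ∈ {0, 1}; common: {0}.
  x = 1: f ≡ 0 at y ∈ {0}; g ≡ 0 at y ∈ ∅; common: ∅.
  x = 2: f ≡ 0 at y ∈ {0}; g ≡ 0 at y ∈ {7}; common: ∅.
  x = 3: f ≡ 0 at y ∈ {0}; g ≡ 0 at y ∈ ∅; common: ∅.
  x = 4: f ≡ 0 at y ∈ {0}; g ≡ 0 at y ∈ ∅; common: ∅.
  x = 5: f ≡ 0 at y ∈ {0}; g ≡ 0 at y ∈ {3}; common: ∅.
  x = 6: f ≡ 0 at y ∈ {0}; g ≡ 0 at y ∈ ∅; common: ∅.
  x = 7: f ≡ 0 at y ∈ {0}; g ≡ 0 at y ∈ {9, 10}; common: ∅.
  x = 8: f ≡ 0 at y ∈ {0}; g ≡ 0 at y ∈ {0, 9}; common: {0}.
  x = 9: f ≡ 0 at y ∈ {0}; g ≡ 0 at y ∈ {3, 7}; common: ∅.
  x = 10: f ≡ 0 at y ∈ {0}; g ≡ 0 at y ∈ {1, 10}; common: ∅.
Collecting: common zeros = {(0, 0), (8, 0)}, so the count is 2.
Comparison with the Bézout bound: 2 ≤ 2 = deg(f)·deg(g), as expected for curves with no common component (the bound is attained).


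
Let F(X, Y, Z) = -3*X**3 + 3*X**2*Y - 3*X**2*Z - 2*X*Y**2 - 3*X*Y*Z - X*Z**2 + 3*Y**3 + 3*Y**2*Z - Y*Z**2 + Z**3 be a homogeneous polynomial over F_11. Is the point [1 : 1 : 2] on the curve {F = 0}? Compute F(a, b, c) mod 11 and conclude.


F(1,1,2) ≡ 6 (mod 11); P is NOT on the curve.

Evaluate F(1, 1, 2) term-by-term (mod 11).
  -3*X**3 ↦ -3·1·1·1 = -3
  3*X**2*Y ↦ 3·1·1·1 = 3
  -3*X**2*Z ↦ -3·1·1·2 = -6
  -2*X*Y**2 ↦ -2·1·1·1 = -2
  -3*X*Y*Z ↦ -3·1·1·2 = -6
  -X*Z**2 ↦ -1·1·1·4 = -4
  3*Y**3 ↦ 3·1·1·1 = 3
  3*Y**2*Z ↦ 3·1·1·2 = 6
  -Y*Z**2 ↦ -1·1·1·4 = -4
  Z**3 ↦ 1·1·1·8 = 8
Sum: F(1, 1, 2) = (-3) + (3) + (-6) + (-2) + (-6) + (-4) + (3) + (6) + (-4) + (8) = -5.
Reducing mod 11: -5 ≡ 6 (mod 11).
Since F(a, b, c) ≡ 6 ≠ 0 (mod 11), P does NOT lie on the curve.


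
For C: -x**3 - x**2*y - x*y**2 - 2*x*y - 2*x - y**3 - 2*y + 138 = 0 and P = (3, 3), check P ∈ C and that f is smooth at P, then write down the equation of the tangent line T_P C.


Tangent line at P: -62*x - 62*y + 372 = 0.

Step 1: f(3, 3) = 0, so P lies on C.
Step 2: partial derivatives
  f_x(x, y) = -3*x**2 - 2*x*y - y**2 - 2*y - 2, f_y(x, y) = -x**2 - 2*x*y - 2*x - 3*y**2 - 2.
  f_x(P) = -62, f_y(P) = -62 (gradient nonzero, so P is smooth).
Step 3: tangent line at P: -62·(x − 3) + -62·(y − 3) = 0.
Expanding: -62*x - 62*y + 372 = 0.


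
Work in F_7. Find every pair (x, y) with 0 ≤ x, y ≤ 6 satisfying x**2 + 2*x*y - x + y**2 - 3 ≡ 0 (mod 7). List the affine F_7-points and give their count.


Affine F_7-points: {(1, 1), (1, 4), (4, 3), (5, 1), (5, 3), (6, 4), (6, 5)}; count = 7.

For each of the 49 pairs (x, y) ∈ F_7², evaluate f(x, y) mod 7. Record the zeros.
  x = 0: [0↦4, 1↦5, 2↦1, 3↦6, 4↦6, 5↦1, 6↦5]  zeros at y ∈ ∅
  x = 1: [0↦4, 1↦0, 2↦5, 3↦5, 4↦0, 5↦4, 6↦3]  zeros at y ∈ {1, 4}
  x = 2: [0↦6, 1↦4, 2↦4, 3↦6, 4↦3, 5↦2, 6↦3]  zeros at y ∈ ∅
  x = 3: [0↦3, 1↦3, 2↦5, 3↦2, 4↦1, 5↦2, 6↦5]  zeros at y ∈ ∅
  x = 4: [0↦2, 1↦4, 2↦1, 3↦0, 4↦1, 5↦4, 6↦2]  zeros at y ∈ {3}
  x = 5: [0↦3, 1↦0, 2↦6, 3↦0, 4↦3, 5↦1, 6↦1]  zeros at y ∈ {1, 3}
  x = 6: [0↦6, 1↦5, 2↦6, 3↦2, 4↦0, 5↦0, 6↦2]  zeros at y ∈ {4, 5}
Collecting zeros: affine points = {(1, 1), (1, 4), (4, 3), (5, 1), (5, 3), (6, 4), (6, 5)}.
Total count |C(F_7)_aff| = 7.


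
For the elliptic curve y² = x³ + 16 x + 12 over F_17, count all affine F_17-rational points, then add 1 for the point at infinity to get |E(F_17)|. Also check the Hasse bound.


Affine points = {(2, 1), (2, 16), (3, 6), (3, 11), (4, 2), (4, 15), (5, 8), (5, 9), (6, 1), (6, 16), (7, 5), (7, 12), (9, 1), (9, 16), (10, 4), (10, 13)}; affine count = 16; |E(F_17)| = 17.

Discriminant check: Δ ∝ 4a³ + 27b² = 4·16³ + 27·12² = 4·4096 + 27·144 ≡ 8 (mod 17). Nonzero ⇒ E is nonsingular.
For each x ∈ F_17, compute rhs = x³ + 16·x + 12 mod 17, then count y ∈ F_17 with y² ≡ rhs.
  x = 0: rhs = 12, matching y values: none (0 points).
  x = 1: rhs = 12, matching y values: none (0 points).
  x = 2: rhs = 1, matching y values: 1, 16 (2 points).
  x = 3: rhs = 2, matching y values: 6, 11 (2 points).
  x = 4: rhs = 4, matching y values: 2, 15 (2 points).
  x = 5: rhs = 13, matching y values: 8, 9 (2 points).
  x = 6: rhs = 1, matching y values: 1, 16 (2 points).
  x = 7: rhs = 8, matching y values: 5, 12 (2 points).
  x = 8: rhs = 6, matching y values: none (0 points).
  x = 9: rhs = 1, matching y values: 1, 16 (2 points).
  x = 10: rhs = 16, matching y values: 4, 13 (2 points).
  x = 11: rhs = 6, matching y values: none (0 points).
  x = 12: rhs = 11, matching y values: none (0 points).
  x = 13: rhs = 3, matching y values: none (0 points).
  x = 14: rhs = 5, matching y values: none (0 points).
  x = 15: rhs = 6, matching y values: none (0 points).
  x = 16: rhs = 12, matching y values: none (0 points).
Total affine count: 16.
Full point count |E(F_17)| = 16 + 1 = 17.
Hasse bound: |17 − (17+1)| = |-1| = 1 ≤ 2√17 ≈ 8.2462 ✓.


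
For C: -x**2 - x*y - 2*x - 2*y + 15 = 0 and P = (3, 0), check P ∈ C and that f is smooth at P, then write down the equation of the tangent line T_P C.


Tangent line at P: -8*x - 5*y + 24 = 0.

Step 1: f(3, 0) = 0, so P lies on C.
Step 2: partial derivatives
  f_x(x, y) = -2*x - y - 2, f_y(x, y) = -x - 2.
  f_x(P) = -8, f_y(P) = -5 (gradient nonzero, so P is smooth).
Step 3: tangent line at P: -8·(x − 3) + -5·(y − 0) = 0.
Expanding: -8*x - 5*y + 24 = 0.


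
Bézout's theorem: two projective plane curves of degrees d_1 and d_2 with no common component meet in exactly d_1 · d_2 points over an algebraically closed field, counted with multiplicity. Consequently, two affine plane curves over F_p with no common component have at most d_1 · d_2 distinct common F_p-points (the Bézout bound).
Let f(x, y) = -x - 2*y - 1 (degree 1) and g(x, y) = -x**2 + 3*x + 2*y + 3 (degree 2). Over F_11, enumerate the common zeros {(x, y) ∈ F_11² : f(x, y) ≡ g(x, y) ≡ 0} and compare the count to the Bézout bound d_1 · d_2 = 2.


Common zeros: {(6, 2), (7, 7)}; count = 2; Bézout bound = 2.

deg(f) = 1, deg(g) = 2, so Bézout bound = 2.
Scan x ∈ F_11. For each x, list the y ∈ F_11 with f(x, y) ≡ 0 and those with g(x, y) ≡ 0 (mod 11); the common zeros in that column are the intersection.
  x = 0: f ≡ 0 at y ∈ {5}; g ≡ 0 at y ∈ {4}; common: ∅.
  x = 1: f ≡ 0 at y ∈ {10}; g ≡ 0 at y ∈ {3}; common: ∅.
  x = 2: f ≡ 0 at y ∈ {4}; g ≡ 0 at y ∈ {3}; common: ∅.
  x = 3: f ≡ 0 at y ∈ {9}; g ≡ 0 at y ∈ {4}; common: ∅.
  x = 4: f ≡ 0 at y ∈ {3}; g ≡ 0 at y ∈ {6}; common: ∅.
  x = 5: f ≡ 0 at y ∈ {8}; g ≡ 0 at y ∈ {9}; common: ∅.
  x = 6: f ≡ 0 at y ∈ {2}; g ≡ 0 at y ∈ {2}; common: {2}.
  x = 7: f ≡ 0 at y ∈ {7}; g ≡ 0 at y ∈ {7}; common: {7}.
  x = 8: f ≡ 0 at y ∈ {1}; g ≡ 0 at y ∈ {2}; common: ∅.
  x = 9: f ≡ 0 at y ∈ {6}; g ≡ 0 at y ∈ {9}; common: ∅.
  x = 10: f ≡ 0 at y ∈ {0}; g ≡ 0 at y ∈ {6}; common: ∅.
Collecting: common zeros = {(6, 2), (7, 7)}, so the count is 2.
Comparison with the Bézout bound: 2 ≤ 2 = deg(f)·deg(g), as expected for curves with no common component (the bound is attained).


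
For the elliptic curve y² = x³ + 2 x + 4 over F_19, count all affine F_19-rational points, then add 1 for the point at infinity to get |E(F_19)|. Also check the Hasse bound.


Affine points = {(0, 2), (0, 17), (1, 8), (1, 11), (2, 4), (2, 15), (4, 0), (5, 5), (5, 14), (6, 2), (6, 17), (7, 0), (8, 0), (10, 6), (10, 13), (13, 2), (13, 17), (16, 3), (16, 16), (17, 7), (17, 12), (18, 1), (18, 18)}; affine count = 23; |E(F_19)| = 24.

Discriminant check: Δ ∝ 4a³ + 27b² = 4·2³ + 27·4² = 4·8 + 27·16 ≡ 8 (mod 19). Nonzero ⇒ E is nonsingular.
For each x ∈ F_19, compute rhs = x³ + 2·x + 4 mod 19, then count y ∈ F_19 with y² ≡ rhs.
  x = 0: rhs = 4, matching y values: 2, 17 (2 points).
  x = 1: rhs = 7, matching y values: 8, 11 (2 points).
  x = 2: rhs = 16, matching y values: 4, 15 (2 points).
  x = 3: rhs = 18, matching y values: none (0 points).
  x = 4: rhs = 0, matching y values: 0 (1 points).
  x = 5: rhs = 6, matching y values: 5, 14 (2 points).
  x = 6: rhs = 4, matching y values: 2, 17 (2 points).
  x = 7: rhs = 0, matching y values: 0 (1 points).
  x = 8: rhs = 0, matching y values: 0 (1 points).
  x = 9: rhs = 10, matching y values: none (0 points).
  x = 10: rhs = 17, matching y values: 6, 13 (2 points).
  x = 11: rhs = 8, matching y values: none (0 points).
  x = 12: rhs = 8, matching y values: none (0 points).
  x = 13: rhs = 4, matching y values: 2, 17 (2 points).
  x = 14: rhs = 2, matching y values: none (0 points).
  x = 15: rhs = 8, matching y values: none (0 points).
  x = 16: rhs = 9, matching y values: 3, 16 (2 points).
  x = 17: rhs = 11, matching y values: 7, 12 (2 points).
  x = 18: rhs = 1, matching y values: 1, 18 (2 points).
Total affine count: 23.
Full point count |E(F_19)| = 23 + 1 = 24.
Hasse bound: |24 − (19+1)| = |4| = 4 ≤ 2√19 ≈ 8.7178 ✓.


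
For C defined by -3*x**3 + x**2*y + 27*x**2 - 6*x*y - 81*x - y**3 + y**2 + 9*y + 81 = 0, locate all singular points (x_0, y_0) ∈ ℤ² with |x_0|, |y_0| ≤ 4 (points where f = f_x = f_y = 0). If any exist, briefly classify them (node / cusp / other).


Singular points: {(3, 0)}; classification: cusp.

Compute partial derivatives:
  f_x = -9*x**2 + 2*x*y + 54*x - 6*y - 81.
  f_y = x**2 - 6*x - 3*y**2 + 2*y + 9.
Scan x_0 ∈ {−4, ..., 4}. For each x_0, f_y(x_0, y) is a polynomial in y; find its integer roots y ∈ {−4, ..., 4}, then test f_x and f at those candidates.
  x = -4: f_y(-4, y) = -3*y**2 + 2*y + 49; no integer root y with |y| ≤ 4.
  x = -3: f_y(-3, y) = -3*y**2 + 2*y + 36; no integer root y with |y| ≤ 4.
  x = -2: f_y(-2, y) = -3*y**2 + 2*y + 25; no integer root y with |y| ≤ 4.
  x = -1: f_y(-1, y) = -3*y**2 + 2*y + 16; vanishes at y ∈ {-2}. (-1, -2): f_x = -128 ≠ 0.
  x = 0: f_y(0, y) = -3*y**2 + 2*y + 9; no integer root y with |y| ≤ 4.
  x = 1: f_y(1, y) = -3*y**2 + 2*y + 4; no integer root y with |y| ≤ 4.
  x = 2: f_y(2, y) = -3*y**2 + 2*y + 1; vanishes at y ∈ {1}. (2, 1): f_x = -11 ≠ 0.
  x = 3: f_y(3, y) = -3*y**2 + 2*y; vanishes at y ∈ {0}. (3, 0): f_x = 0, f = 0 — SINGULAR.
  x = 4: f_y(4, y) = -3*y**2 + 2*y + 1; vanishes at y ∈ {1}. (4, 1): f_x = -7 ≠ 0.
Only singular point on the grid: (3, 0).
Classify: substitute x = 3 + u, y = 0 + v and expand: f = -3*u**3 + u**2*v - v**3 + v**2.
No constant or linear terms (consistent with a singular point). Quadratic part: v**2. Cubic part: -3*u**3 + u**2*v - v**3.
The quadratic part v**2 is a perfect square, so there is a single (double) tangent line v = 0, i.e. y = 0. Restricting the cubic part to that line (v = 0) leaves -3*u**3 ≠ 0, so f is not divisible by v and the branch is v² ≈ 3*u**3 to lowest order — this is a cusp.
Classification: cusp.


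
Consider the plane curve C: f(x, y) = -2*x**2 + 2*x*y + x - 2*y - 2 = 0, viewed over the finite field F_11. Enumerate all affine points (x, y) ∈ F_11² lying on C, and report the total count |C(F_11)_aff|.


Affine F_11-points: {(0, 10), (2, 4), (3, 7), (4, 5), (5, 10), (6, 9), (7, 5), (8, 4), (9, 9), (10, 7)}; count = 10.

For each of the 121 pairs (x, y) ∈ F_11², evaluate f(x, y) mod 11. Record the zeros.
  x = 0: [0↦9, 1↦7, 2↦5, 3↦3, 4↦1, 5↦10, 6↦8, 7↦6, 8↦4, 9↦2, 10↦0]  zeros at y ∈ {10}
  x = 1: [0↦8, 1↦8, 2↦8, 3↦8, 4↦8, 5↦8, 6↦8, 7↦8, 8↦8, 9↦8, 10↦8]  zeros at y ∈ ∅
  x = 2: [0↦3, 1↦5, 2↦7, 3↦9, 4↦0, 5↦2, 6↦4, 7↦6, 8↦8, 9↦10, 10↦1]  zeros at y ∈ {4}
  x = 3: [0↦5, 1↦9, 2↦2, 3↦6, 4↦10, 5↦3, 6↦7, 7↦0, 8↦4, 9↦8, 10↦1]  zeros at y ∈ {7}
  x = 4: [0↦3, 1↦9, 2↦4, 3↦10, 4↦5, 5↦0, 6↦6, 7↦1, 8↦7, 9↦2, 10↦8]  zeros at y ∈ {5}
  x = 5: [0↦8, 1↦5, 2↦2, 3↦10, 4↦7, 5↦4, 6↦1, 7↦9, 8↦6, 9↦3, 10↦0]  zeros at y ∈ {10}
  x = 6: [0↦9, 1↦8, 2↦7, 3↦6, 4↦5, 5↦4, 6↦3, 7↦2, 8↦1, 9↦0, 10↦10]  zeros at y ∈ {9}
  x = 7: [0↦6, 1↦7, 2↦8, 3↦9, 4↦10, 5↦0, 6↦1, 7↦2, 8↦3, 9↦4, 10↦5]  zeros at y ∈ {5}
  x = 8: [0↦10, 1↦2, 2↦5, 3↦8, 4↦0, 5↦3, 6↦6, 7↦9, 8↦1, 9↦4, 10↦7]  zeros at y ∈ {4}
  x = 9: [0↦10, 1↦4, 2↦9, 3↦3, 4↦8, 5↦2, 6↦7, 7↦1, 8↦6, 9↦0, 10↦5]  zeros at y ∈ {9}
  x = 10: [0↦6, 1↦2, 2↦9, 3↦5, 4↦1, 5↦8, 6↦4, 7↦0, 8↦7, 9↦3, 10↦10]  zeros at y ∈ {7}
Collecting zeros: affine points = {(0, 10), (2, 4), (3, 7), (4, 5), (5, 10), (6, 9), (7, 5), (8, 4), (9, 9), (10, 7)}.
Total count |C(F_11)_aff| = 10.


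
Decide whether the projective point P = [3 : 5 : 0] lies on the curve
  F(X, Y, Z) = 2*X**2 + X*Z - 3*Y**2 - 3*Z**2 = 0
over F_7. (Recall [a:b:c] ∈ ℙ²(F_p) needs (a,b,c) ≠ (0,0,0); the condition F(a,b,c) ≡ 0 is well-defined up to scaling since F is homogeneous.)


F(3,5,0) ≡ 6 (mod 7); P is NOT on the curve.

Evaluate F(3, 5, 0) term-by-term (mod 7).
  2*X**2 ↦ 2·9·1·1 = 18
  X*Z ↦ 1·3·1·0 = 0
  -3*Y**2 ↦ -3·1·25·1 = -75
  -3*Z**2 ↦ -3·1·1·0 = 0
Sum: F(3, 5, 0) = (18) + (0) + (-75) + (0) = -57.
Reducing mod 7: -57 ≡ 6 (mod 7).
Since F(a, b, c) ≡ 6 ≠ 0 (mod 7), P does NOT lie on the curve.


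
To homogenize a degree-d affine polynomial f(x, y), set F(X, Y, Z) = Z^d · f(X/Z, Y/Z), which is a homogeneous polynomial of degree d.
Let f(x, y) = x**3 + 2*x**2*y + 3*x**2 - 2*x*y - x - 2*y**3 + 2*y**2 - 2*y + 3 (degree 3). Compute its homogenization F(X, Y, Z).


F(X, Y, Z) = X**3 + 2*X**2*Y + 3*X**2*Z - 2*X*Y*Z - X*Z**2 - 2*Y**3 + 2*Y**2*Z - 2*Y*Z**2 + 3*Z**3

deg(f) = 3.
Substitute x = X/Z, y = Y/Z into f, then multiply by Z^3.
  monomial 1·x^3·y^0 ↦ 1·X^3·Y^0·Z^0.
  monomial 2·x^2·y^1 ↦ 2·X^2·Y^1·Z^0.
  monomial 3·x^2·y^0 ↦ 3·X^2·Y^0·Z^1.
  monomial -2·x^1·y^1 ↦ -2·X^1·Y^1·Z^1.
  monomial -1·x^1·y^0 ↦ -1·X^1·Y^0·Z^2.
  monomial -2·x^0·y^3 ↦ -2·X^0·Y^3·Z^0.
  monomial 2·x^0·y^2 ↦ 2·X^0·Y^2·Z^1.
  monomial -2·x^0·y^1 ↦ -2·X^0·Y^1·Z^2.
  monomial 3·x^0·y^0 ↦ 3·X^0·Y^0·Z^3.
Collecting: F(X, Y, Z) = X**3 + 2*X**2*Y + 3*X**2*Z - 2*X*Y*Z - X*Z**2 - 2*Y**3 + 2*Y**2*Z - 2*Y*Z**2 + 3*Z**3.


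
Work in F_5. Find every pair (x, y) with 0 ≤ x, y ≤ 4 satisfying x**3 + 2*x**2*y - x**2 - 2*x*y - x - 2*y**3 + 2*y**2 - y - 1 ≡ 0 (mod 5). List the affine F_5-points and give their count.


Affine F_5-points: {(0, 3), (3, 1)}; count = 2.

For each of the 25 pairs (x, y) ∈ F_5², evaluate f(x, y) mod 5. Record the zeros.
  x = 0: [0↦4, 1↦3, 2↦4, 3↦0, 4↦4]  zeros at y ∈ {3}
  x = 1: [0↦3, 1↦2, 2↦3, 3↦4, 4↦3]  zeros at y ∈ ∅
  x = 2: [0↦1, 1↦4, 2↦4, 3↦4, 4↦2]  zeros at y ∈ ∅
  x = 3: [0↦4, 1↦0, 2↦3, 3↦1, 4↦2]  zeros at y ∈ {1}
  x = 4: [0↦3, 1↦1, 2↦1, 3↦1, 4↦4]  zeros at y ∈ ∅
Collecting zeros: affine points = {(0, 3), (3, 1)}.
Total count |C(F_5)_aff| = 2.


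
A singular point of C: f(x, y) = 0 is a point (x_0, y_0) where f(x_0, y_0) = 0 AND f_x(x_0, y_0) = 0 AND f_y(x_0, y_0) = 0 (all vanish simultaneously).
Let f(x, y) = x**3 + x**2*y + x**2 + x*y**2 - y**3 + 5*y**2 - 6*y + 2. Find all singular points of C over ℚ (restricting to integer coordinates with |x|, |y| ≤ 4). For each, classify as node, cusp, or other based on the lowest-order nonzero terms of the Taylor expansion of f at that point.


Singular points: {(-1, 1)}; classification: node.

Compute partial derivatives:
  f_x = 3*x**2 + 2*x*y + 2*x + y**2.
  f_y = x**2 + 2*x*y - 3*y**2 + 10*y - 6.
Scan x_0 ∈ {−4, ..., 4}. For each x_0, f_y(x_0, y) is a polynomial in y; find its integer roots y ∈ {−4, ..., 4}, then test f_x and f at those candidates.
  x = -4: f_y(-4, y) = -3*y**2 + 2*y + 10; no integer root y with |y| ≤ 4.
  x = -3: f_y(-3, y) = -3*y**2 + 4*y + 3; no integer root y with |y| ≤ 4.
  x = -2: f_y(-2, y) = -3*y**2 + 6*y - 2; no integer root y with |y| ≤ 4.
  x = -1: f_y(-1, y) = -3*y**2 + 8*y - 5; vanishes at y ∈ {1}. (-1, 1): f_x = 0, f = 0 — SINGULAR.
  x = 0: f_y(0, y) = -3*y**2 + 10*y - 6; no integer root y with |y| ≤ 4.
  x = 1: f_y(1, y) = -3*y**2 + 12*y - 5; no integer root y with |y| ≤ 4.
  x = 2: f_y(2, y) = -3*y**2 + 14*y - 2; no integer root y with |y| ≤ 4.
  x = 3: f_y(3, y) = -3*y**2 + 16*y + 3; no integer root y with |y| ≤ 4.
  x = 4: f_y(4, y) = -3*y**2 + 18*y + 10; no integer root y with |y| ≤ 4.
Only singular point on the grid: (-1, 1).
Classify: substitute x = -1 + u, y = 1 + v and expand: f = u**3 + u**2*v - u**2 + u*v**2 - v**3 + v**2.
No constant or linear terms (consistent with a singular point). Quadratic part: -u**2 + v**2. Cubic part: u**3 + u**2*v + u*v**2 - v**3.
The quadratic part v**2 - u**2 = (v − u)(v + u) splits into two distinct linear factors, so there are two distinct tangent lines y − 1 = ±(x − -1) — this is a node (ordinary double point).
Classification: node.


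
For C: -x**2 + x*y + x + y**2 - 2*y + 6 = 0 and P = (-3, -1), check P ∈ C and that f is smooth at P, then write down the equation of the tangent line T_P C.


Tangent line at P: 6*x - 7*y + 11 = 0.

Step 1: f(-3, -1) = 0, so P lies on C.
Step 2: partial derivatives
  f_x(x, y) = -2*x + y + 1, f_y(x, y) = x + 2*y - 2.
  f_x(P) = 6, f_y(P) = -7 (gradient nonzero, so P is smooth).
Step 3: tangent line at P: 6·(x − -3) + -7·(y − -1) = 0.
Expanding: 6*x - 7*y + 11 = 0.


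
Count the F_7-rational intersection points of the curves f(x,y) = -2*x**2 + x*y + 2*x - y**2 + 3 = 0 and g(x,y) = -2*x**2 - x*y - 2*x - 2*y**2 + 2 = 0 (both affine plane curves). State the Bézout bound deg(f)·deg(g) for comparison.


Common zeros: {(2, 1)}; count = 1; Bézout bound = 4.

deg(f) = 2, deg(g) = 2, so Bézout bound = 4.
Scan x ∈ F_7. For each x, list the y ∈ F_7 with f(x, y) ≡ 0 and those with g(x, y) ≡ 0 (mod 7); the common zeros in that column are the intersection.
  x = 0: f ≡ 0 at y ∈ ∅; g ≡ 0 at y ∈ {1, 6}; common: ∅.
  x = 1: f ≡ 0 at y ∈ ∅; g ≡ 0 at y ∈ ∅; common: ∅.
  x = 2: f ≡ 0 at y ∈ {1}; g ≡ 0 at y ∈ {1, 5}; common: {1}.
  x = 3: f ≡ 0 at y ∈ {1, 2}; g ≡ 0 at y ∈ {3, 6}; common: ∅.
  x = 4: f ≡ 0 at y ∈ {0, 4}; g ≡ 0 at y ∈ ∅; common: ∅.
  x = 5: f ≡ 0 at y ∈ ∅; g ≡ 0 at y ∈ {3, 5}; common: ∅.
  x = 6: f ≡ 0 at y ∈ {2, 4}; g ≡ 0 at y ∈ ∅; common: ∅.
Collecting: common zeros = {(2, 1)}, so the count is 1.
Comparison with the Bézout bound: 1 ≤ 4 = deg(f)·deg(g), as expected for curves with no common component (the affine F_7-count falls short of the bound because intersections may lie at infinity, over extension fields, or carry multiplicity).
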